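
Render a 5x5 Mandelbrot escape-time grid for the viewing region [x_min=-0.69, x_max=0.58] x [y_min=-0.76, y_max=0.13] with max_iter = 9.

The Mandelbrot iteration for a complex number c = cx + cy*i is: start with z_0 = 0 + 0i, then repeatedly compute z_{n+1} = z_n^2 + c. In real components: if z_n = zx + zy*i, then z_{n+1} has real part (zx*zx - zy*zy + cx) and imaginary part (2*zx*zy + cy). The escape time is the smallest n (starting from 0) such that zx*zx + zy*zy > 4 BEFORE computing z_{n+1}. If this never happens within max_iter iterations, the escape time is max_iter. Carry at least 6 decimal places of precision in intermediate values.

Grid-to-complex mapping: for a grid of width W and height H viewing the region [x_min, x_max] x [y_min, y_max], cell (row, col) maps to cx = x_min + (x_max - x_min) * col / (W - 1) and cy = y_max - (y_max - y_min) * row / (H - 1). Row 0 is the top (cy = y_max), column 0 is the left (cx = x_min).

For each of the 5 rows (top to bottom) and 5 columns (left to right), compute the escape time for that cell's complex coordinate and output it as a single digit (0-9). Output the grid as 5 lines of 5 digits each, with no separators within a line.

Answer: 99994
99994
99994
79993
47953

Derivation:
(row=0, col=0): c = -0.6900 + 0.1300i → escape time 9
(row=0, col=1): c = -0.3725 + 0.1300i → escape time 9
(row=0, col=2): c = -0.0550 + 0.1300i → escape time 9
(row=0, col=3): c = 0.2625 + 0.1300i → escape time 9
(row=0, col=4): c = 0.5800 + 0.1300i → escape time 4
(row=1, col=0): c = -0.6900 + -0.0925i → escape time 9
(row=1, col=1): c = -0.3725 + -0.0925i → escape time 9
(row=1, col=2): c = -0.0550 + -0.0925i → escape time 9
(row=1, col=3): c = 0.2625 + -0.0925i → escape time 9
(row=1, col=4): c = 0.5800 + -0.0925i → escape time 4
(row=2, col=0): c = -0.6900 + -0.3150i → escape time 9
(row=2, col=1): c = -0.3725 + -0.3150i → escape time 9
(row=2, col=2): c = -0.0550 + -0.3150i → escape time 9
(row=2, col=3): c = 0.2625 + -0.3150i → escape time 9
(row=2, col=4): c = 0.5800 + -0.3150i → escape time 4
(row=3, col=0): c = -0.6900 + -0.5375i → escape time 7
(row=3, col=1): c = -0.3725 + -0.5375i → escape time 9
(row=3, col=2): c = -0.0550 + -0.5375i → escape time 9
(row=3, col=3): c = 0.2625 + -0.5375i → escape time 9
(row=3, col=4): c = 0.5800 + -0.5375i → escape time 3
(row=4, col=0): c = -0.6900 + -0.7600i → escape time 4
(row=4, col=1): c = -0.3725 + -0.7600i → escape time 7
(row=4, col=2): c = -0.0550 + -0.7600i → escape time 9
(row=4, col=3): c = 0.2625 + -0.7600i → escape time 5
(row=4, col=4): c = 0.5800 + -0.7600i → escape time 3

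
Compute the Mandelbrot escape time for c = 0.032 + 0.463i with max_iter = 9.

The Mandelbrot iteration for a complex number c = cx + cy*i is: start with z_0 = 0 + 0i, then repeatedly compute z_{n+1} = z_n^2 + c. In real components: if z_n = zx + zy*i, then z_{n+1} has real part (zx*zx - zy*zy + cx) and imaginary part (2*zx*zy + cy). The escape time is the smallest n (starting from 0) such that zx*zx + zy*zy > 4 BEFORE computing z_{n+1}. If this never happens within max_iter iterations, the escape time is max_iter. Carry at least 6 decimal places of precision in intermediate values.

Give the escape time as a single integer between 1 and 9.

z_0 = 0 + 0i, c = 0.0320 + 0.4630i
Iter 1: z = 0.0320 + 0.4630i, |z|^2 = 0.2154
Iter 2: z = -0.1813 + 0.4926i, |z|^2 = 0.2756
Iter 3: z = -0.1778 + 0.2843i, |z|^2 = 0.1125
Iter 4: z = -0.0172 + 0.3619i, |z|^2 = 0.1313
Iter 5: z = -0.0987 + 0.4505i, |z|^2 = 0.2127
Iter 6: z = -0.1612 + 0.3741i, |z|^2 = 0.1659
Iter 7: z = -0.0819 + 0.3424i, |z|^2 = 0.1239
Iter 8: z = -0.0785 + 0.4069i, |z|^2 = 0.1717

Answer: 9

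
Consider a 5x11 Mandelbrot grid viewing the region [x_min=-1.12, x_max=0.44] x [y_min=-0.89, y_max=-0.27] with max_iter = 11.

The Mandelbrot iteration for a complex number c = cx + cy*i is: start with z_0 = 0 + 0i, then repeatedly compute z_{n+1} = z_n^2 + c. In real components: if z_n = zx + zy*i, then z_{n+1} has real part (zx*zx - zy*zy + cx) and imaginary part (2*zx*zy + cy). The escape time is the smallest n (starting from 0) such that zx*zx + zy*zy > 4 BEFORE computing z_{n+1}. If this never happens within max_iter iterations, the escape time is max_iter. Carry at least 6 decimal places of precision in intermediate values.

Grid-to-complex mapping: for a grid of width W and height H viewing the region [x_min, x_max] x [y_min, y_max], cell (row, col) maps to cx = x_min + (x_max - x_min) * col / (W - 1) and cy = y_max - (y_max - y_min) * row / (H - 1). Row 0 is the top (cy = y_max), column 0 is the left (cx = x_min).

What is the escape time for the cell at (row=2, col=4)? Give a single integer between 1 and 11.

z_0 = 0 + 0i, c = 0.4400 + -0.3940i
Iter 1: z = 0.4400 + -0.3940i, |z|^2 = 0.3488
Iter 2: z = 0.4784 + -0.7407i, |z|^2 = 0.7775
Iter 3: z = 0.1202 + -1.1027i, |z|^2 = 1.2303
Iter 4: z = -0.7614 + -0.6590i, |z|^2 = 1.0141
Iter 5: z = 0.5855 + 0.6096i, |z|^2 = 0.7144
Iter 6: z = 0.4112 + 0.3198i, |z|^2 = 0.2714
Iter 7: z = 0.5068 + -0.1310i, |z|^2 = 0.2740
Iter 8: z = 0.6797 + -0.5268i, |z|^2 = 0.7395
Iter 9: z = 0.6245 + -1.1101i, |z|^2 = 1.6223
Iter 10: z = -0.4023 + -1.7806i, |z|^2 = 3.3322

Answer: 11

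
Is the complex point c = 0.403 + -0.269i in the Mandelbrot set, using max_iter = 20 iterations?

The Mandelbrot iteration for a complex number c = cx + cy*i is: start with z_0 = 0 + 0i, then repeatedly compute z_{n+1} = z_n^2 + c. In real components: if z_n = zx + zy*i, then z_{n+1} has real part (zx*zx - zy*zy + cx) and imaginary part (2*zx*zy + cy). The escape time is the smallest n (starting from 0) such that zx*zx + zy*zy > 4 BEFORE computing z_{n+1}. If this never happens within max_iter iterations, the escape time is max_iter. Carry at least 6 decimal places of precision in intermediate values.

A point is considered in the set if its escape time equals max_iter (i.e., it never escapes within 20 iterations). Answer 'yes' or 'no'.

Answer: no

Derivation:
z_0 = 0 + 0i, c = 0.4030 + -0.2690i
Iter 1: z = 0.4030 + -0.2690i, |z|^2 = 0.2348
Iter 2: z = 0.4930 + -0.4858i, |z|^2 = 0.4791
Iter 3: z = 0.4101 + -0.7481i, |z|^2 = 0.7278
Iter 4: z = 0.0116 + -0.8825i, |z|^2 = 0.7790
Iter 5: z = -0.3757 + -0.2894i, |z|^2 = 0.2249
Iter 6: z = 0.4604 + -0.0515i, |z|^2 = 0.2146
Iter 7: z = 0.6123 + -0.3164i, |z|^2 = 0.4751
Iter 8: z = 0.6778 + -0.6565i, |z|^2 = 0.8904
Iter 9: z = 0.4314 + -1.1590i, |z|^2 = 1.5293
Iter 10: z = -0.7541 + -1.2690i, |z|^2 = 2.1790
Iter 11: z = -0.6387 + 1.6449i, |z|^2 = 3.1134
Iter 12: z = -1.8946 + -2.3700i, |z|^2 = 9.2068
Escaped at iteration 12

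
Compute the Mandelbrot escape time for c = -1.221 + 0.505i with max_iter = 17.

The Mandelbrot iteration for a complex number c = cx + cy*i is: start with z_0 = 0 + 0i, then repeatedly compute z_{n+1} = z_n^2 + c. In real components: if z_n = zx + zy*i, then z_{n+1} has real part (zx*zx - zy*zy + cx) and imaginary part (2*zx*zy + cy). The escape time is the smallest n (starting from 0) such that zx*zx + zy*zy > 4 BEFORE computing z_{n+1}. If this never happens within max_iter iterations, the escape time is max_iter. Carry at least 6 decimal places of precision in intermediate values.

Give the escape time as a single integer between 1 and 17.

z_0 = 0 + 0i, c = -1.2210 + 0.5050i
Iter 1: z = -1.2210 + 0.5050i, |z|^2 = 1.7459
Iter 2: z = 0.0148 + -0.7282i, |z|^2 = 0.5305
Iter 3: z = -1.7511 + 0.4834i, |z|^2 = 3.2999
Iter 4: z = 1.6116 + -1.1880i, |z|^2 = 4.0085
Escaped at iteration 4

Answer: 4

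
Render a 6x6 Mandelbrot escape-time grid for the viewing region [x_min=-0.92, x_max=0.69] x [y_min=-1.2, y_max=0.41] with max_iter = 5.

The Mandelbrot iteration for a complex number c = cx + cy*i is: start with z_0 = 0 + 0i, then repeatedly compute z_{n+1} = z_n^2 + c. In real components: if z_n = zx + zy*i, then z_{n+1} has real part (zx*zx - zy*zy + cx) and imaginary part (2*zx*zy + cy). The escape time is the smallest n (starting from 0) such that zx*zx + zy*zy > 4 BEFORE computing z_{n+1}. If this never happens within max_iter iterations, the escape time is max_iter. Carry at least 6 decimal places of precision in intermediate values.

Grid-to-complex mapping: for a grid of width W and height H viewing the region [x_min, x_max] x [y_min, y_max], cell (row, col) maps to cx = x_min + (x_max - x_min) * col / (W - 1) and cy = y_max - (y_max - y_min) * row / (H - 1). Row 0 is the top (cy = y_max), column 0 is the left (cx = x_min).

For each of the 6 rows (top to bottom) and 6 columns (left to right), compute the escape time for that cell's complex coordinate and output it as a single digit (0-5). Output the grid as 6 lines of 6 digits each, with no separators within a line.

Answer: 555553
555553
555553
555553
345542
333322

Derivation:
(row=0, col=0): c = -0.9200 + 0.4100i → escape time 5
(row=0, col=1): c = -0.5980 + 0.4100i → escape time 5
(row=0, col=2): c = -0.2760 + 0.4100i → escape time 5
(row=0, col=3): c = 0.0460 + 0.4100i → escape time 5
(row=0, col=4): c = 0.3680 + 0.4100i → escape time 5
(row=0, col=5): c = 0.6900 + 0.4100i → escape time 3
(row=1, col=0): c = -0.9200 + 0.0880i → escape time 5
(row=1, col=1): c = -0.5980 + 0.0880i → escape time 5
(row=1, col=2): c = -0.2760 + 0.0880i → escape time 5
(row=1, col=3): c = 0.0460 + 0.0880i → escape time 5
(row=1, col=4): c = 0.3680 + 0.0880i → escape time 5
(row=1, col=5): c = 0.6900 + 0.0880i → escape time 3
(row=2, col=0): c = -0.9200 + -0.2340i → escape time 5
(row=2, col=1): c = -0.5980 + -0.2340i → escape time 5
(row=2, col=2): c = -0.2760 + -0.2340i → escape time 5
(row=2, col=3): c = 0.0460 + -0.2340i → escape time 5
(row=2, col=4): c = 0.3680 + -0.2340i → escape time 5
(row=2, col=5): c = 0.6900 + -0.2340i → escape time 3
(row=3, col=0): c = -0.9200 + -0.5560i → escape time 5
(row=3, col=1): c = -0.5980 + -0.5560i → escape time 5
(row=3, col=2): c = -0.2760 + -0.5560i → escape time 5
(row=3, col=3): c = 0.0460 + -0.5560i → escape time 5
(row=3, col=4): c = 0.3680 + -0.5560i → escape time 5
(row=3, col=5): c = 0.6900 + -0.5560i → escape time 3
(row=4, col=0): c = -0.9200 + -0.8780i → escape time 3
(row=4, col=1): c = -0.5980 + -0.8780i → escape time 4
(row=4, col=2): c = -0.2760 + -0.8780i → escape time 5
(row=4, col=3): c = 0.0460 + -0.8780i → escape time 5
(row=4, col=4): c = 0.3680 + -0.8780i → escape time 4
(row=4, col=5): c = 0.6900 + -0.8780i → escape time 2
(row=5, col=0): c = -0.9200 + -1.2000i → escape time 3
(row=5, col=1): c = -0.5980 + -1.2000i → escape time 3
(row=5, col=2): c = -0.2760 + -1.2000i → escape time 3
(row=5, col=3): c = 0.0460 + -1.2000i → escape time 3
(row=5, col=4): c = 0.3680 + -1.2000i → escape time 2
(row=5, col=5): c = 0.6900 + -1.2000i → escape time 2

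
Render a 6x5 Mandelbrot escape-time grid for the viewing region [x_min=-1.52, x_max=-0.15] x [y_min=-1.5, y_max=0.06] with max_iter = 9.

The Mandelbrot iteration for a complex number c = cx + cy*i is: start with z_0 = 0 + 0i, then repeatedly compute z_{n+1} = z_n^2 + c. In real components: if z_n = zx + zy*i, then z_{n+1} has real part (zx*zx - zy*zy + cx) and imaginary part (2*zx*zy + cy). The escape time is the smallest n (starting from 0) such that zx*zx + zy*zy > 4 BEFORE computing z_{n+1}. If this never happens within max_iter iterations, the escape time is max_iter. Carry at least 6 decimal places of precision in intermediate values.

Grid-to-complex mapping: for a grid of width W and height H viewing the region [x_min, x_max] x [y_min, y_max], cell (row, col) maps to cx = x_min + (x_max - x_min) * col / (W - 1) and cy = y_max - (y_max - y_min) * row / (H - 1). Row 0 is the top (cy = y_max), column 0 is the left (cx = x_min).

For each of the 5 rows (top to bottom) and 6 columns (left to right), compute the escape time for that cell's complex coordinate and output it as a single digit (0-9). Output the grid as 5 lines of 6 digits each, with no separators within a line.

Answer: 799999
499999
334579
233347
122222

Derivation:
(row=0, col=0): c = -1.5200 + 0.0600i → escape time 7
(row=0, col=1): c = -1.2460 + 0.0600i → escape time 9
(row=0, col=2): c = -0.9720 + 0.0600i → escape time 9
(row=0, col=3): c = -0.6980 + 0.0600i → escape time 9
(row=0, col=4): c = -0.4240 + 0.0600i → escape time 9
(row=0, col=5): c = -0.1500 + 0.0600i → escape time 9
(row=1, col=0): c = -1.5200 + -0.3300i → escape time 4
(row=1, col=1): c = -1.2460 + -0.3300i → escape time 9
(row=1, col=2): c = -0.9720 + -0.3300i → escape time 9
(row=1, col=3): c = -0.6980 + -0.3300i → escape time 9
(row=1, col=4): c = -0.4240 + -0.3300i → escape time 9
(row=1, col=5): c = -0.1500 + -0.3300i → escape time 9
(row=2, col=0): c = -1.5200 + -0.7200i → escape time 3
(row=2, col=1): c = -1.2460 + -0.7200i → escape time 3
(row=2, col=2): c = -0.9720 + -0.7200i → escape time 4
(row=2, col=3): c = -0.6980 + -0.7200i → escape time 5
(row=2, col=4): c = -0.4240 + -0.7200i → escape time 7
(row=2, col=5): c = -0.1500 + -0.7200i → escape time 9
(row=3, col=0): c = -1.5200 + -1.1100i → escape time 2
(row=3, col=1): c = -1.2460 + -1.1100i → escape time 3
(row=3, col=2): c = -0.9720 + -1.1100i → escape time 3
(row=3, col=3): c = -0.6980 + -1.1100i → escape time 3
(row=3, col=4): c = -0.4240 + -1.1100i → escape time 4
(row=3, col=5): c = -0.1500 + -1.1100i → escape time 7
(row=4, col=0): c = -1.5200 + -1.5000i → escape time 1
(row=4, col=1): c = -1.2460 + -1.5000i → escape time 2
(row=4, col=2): c = -0.9720 + -1.5000i → escape time 2
(row=4, col=3): c = -0.6980 + -1.5000i → escape time 2
(row=4, col=4): c = -0.4240 + -1.5000i → escape time 2
(row=4, col=5): c = -0.1500 + -1.5000i → escape time 2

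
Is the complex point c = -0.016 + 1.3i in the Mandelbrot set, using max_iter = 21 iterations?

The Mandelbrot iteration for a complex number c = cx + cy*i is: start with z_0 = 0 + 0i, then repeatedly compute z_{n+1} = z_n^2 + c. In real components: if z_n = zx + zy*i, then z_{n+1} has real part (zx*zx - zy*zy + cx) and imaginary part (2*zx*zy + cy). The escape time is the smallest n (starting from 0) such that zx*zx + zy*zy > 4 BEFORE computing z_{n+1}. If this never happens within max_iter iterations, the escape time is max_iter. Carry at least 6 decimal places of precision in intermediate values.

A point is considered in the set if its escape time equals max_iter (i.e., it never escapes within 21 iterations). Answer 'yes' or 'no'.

Answer: no

Derivation:
z_0 = 0 + 0i, c = -0.0160 + 1.3000i
Iter 1: z = -0.0160 + 1.3000i, |z|^2 = 1.6903
Iter 2: z = -1.7057 + 1.2584i, |z|^2 = 4.4931
Escaped at iteration 2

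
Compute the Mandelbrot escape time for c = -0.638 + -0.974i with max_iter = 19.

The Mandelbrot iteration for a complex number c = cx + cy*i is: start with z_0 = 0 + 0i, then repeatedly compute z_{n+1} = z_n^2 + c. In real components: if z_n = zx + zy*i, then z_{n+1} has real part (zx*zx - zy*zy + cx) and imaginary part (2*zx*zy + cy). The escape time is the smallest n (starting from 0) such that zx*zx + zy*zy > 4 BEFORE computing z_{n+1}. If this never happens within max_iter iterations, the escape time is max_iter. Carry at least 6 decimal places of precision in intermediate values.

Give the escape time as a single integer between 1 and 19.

Answer: 4

Derivation:
z_0 = 0 + 0i, c = -0.6380 + -0.9740i
Iter 1: z = -0.6380 + -0.9740i, |z|^2 = 1.3557
Iter 2: z = -1.1796 + 0.2688i, |z|^2 = 1.4638
Iter 3: z = 0.6813 + -1.6082i, |z|^2 = 3.0505
Iter 4: z = -2.7603 + -3.1653i, |z|^2 = 17.6380
Escaped at iteration 4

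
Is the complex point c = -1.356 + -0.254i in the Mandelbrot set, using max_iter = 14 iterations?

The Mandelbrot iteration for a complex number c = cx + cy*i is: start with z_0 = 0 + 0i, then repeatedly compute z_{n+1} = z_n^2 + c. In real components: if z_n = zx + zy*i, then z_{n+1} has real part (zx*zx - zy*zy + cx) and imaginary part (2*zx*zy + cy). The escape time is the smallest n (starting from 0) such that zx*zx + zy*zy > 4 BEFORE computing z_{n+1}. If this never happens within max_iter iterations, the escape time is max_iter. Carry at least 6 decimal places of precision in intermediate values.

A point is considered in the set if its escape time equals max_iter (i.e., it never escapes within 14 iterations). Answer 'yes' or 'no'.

Answer: no

Derivation:
z_0 = 0 + 0i, c = -1.3560 + -0.2540i
Iter 1: z = -1.3560 + -0.2540i, |z|^2 = 1.9033
Iter 2: z = 0.4182 + 0.4348i, |z|^2 = 0.3640
Iter 3: z = -1.3702 + 0.1097i, |z|^2 = 1.8894
Iter 4: z = 0.5094 + -0.5547i, |z|^2 = 0.5671
Iter 5: z = -1.4042 + -0.8191i, |z|^2 = 2.6427
Iter 6: z = -0.0551 + 2.0463i, |z|^2 = 4.1905
Escaped at iteration 6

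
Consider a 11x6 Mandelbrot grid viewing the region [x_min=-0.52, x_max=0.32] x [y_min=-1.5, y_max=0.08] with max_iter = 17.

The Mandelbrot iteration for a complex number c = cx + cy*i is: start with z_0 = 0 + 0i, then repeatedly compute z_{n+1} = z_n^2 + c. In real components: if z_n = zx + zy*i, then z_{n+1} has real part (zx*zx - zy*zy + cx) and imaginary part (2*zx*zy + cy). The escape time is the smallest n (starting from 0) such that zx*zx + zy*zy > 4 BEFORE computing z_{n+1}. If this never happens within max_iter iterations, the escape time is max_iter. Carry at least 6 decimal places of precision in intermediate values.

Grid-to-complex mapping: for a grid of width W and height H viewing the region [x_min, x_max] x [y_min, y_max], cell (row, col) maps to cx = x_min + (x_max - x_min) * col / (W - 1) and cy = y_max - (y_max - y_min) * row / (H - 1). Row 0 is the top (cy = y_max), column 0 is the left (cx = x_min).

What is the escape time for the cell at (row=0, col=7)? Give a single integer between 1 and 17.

z_0 = 0 + 0i, c = 0.0680 + 0.0800i
Iter 1: z = 0.0680 + 0.0800i, |z|^2 = 0.0110
Iter 2: z = 0.0662 + 0.0909i, |z|^2 = 0.0126
Iter 3: z = 0.0641 + 0.0920i, |z|^2 = 0.0126
Iter 4: z = 0.0636 + 0.0918i, |z|^2 = 0.0125
Iter 5: z = 0.0636 + 0.0917i, |z|^2 = 0.0125
Iter 6: z = 0.0636 + 0.0917i, |z|^2 = 0.0125
Iter 7: z = 0.0636 + 0.0917i, |z|^2 = 0.0125
Iter 8: z = 0.0636 + 0.0917i, |z|^2 = 0.0125
Iter 9: z = 0.0636 + 0.0917i, |z|^2 = 0.0125
Iter 10: z = 0.0636 + 0.0917i, |z|^2 = 0.0125
Iter 11: z = 0.0636 + 0.0917i, |z|^2 = 0.0125
Iter 12: z = 0.0636 + 0.0917i, |z|^2 = 0.0125
Iter 13: z = 0.0636 + 0.0917i, |z|^2 = 0.0125
Iter 14: z = 0.0636 + 0.0917i, |z|^2 = 0.0125
Iter 15: z = 0.0636 + 0.0917i, |z|^2 = 0.0125
Iter 16: z = 0.0636 + 0.0917i, |z|^2 = 0.0125

Answer: 17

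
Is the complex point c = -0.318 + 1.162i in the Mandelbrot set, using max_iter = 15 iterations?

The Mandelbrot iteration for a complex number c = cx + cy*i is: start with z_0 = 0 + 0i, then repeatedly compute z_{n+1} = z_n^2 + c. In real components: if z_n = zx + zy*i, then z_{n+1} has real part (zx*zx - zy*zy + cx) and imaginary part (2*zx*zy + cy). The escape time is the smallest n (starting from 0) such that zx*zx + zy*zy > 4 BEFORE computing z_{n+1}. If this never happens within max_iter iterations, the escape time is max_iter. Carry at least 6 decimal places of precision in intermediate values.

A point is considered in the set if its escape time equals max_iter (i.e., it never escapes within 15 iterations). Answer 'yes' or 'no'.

Answer: no

Derivation:
z_0 = 0 + 0i, c = -0.3180 + 1.1620i
Iter 1: z = -0.3180 + 1.1620i, |z|^2 = 1.4514
Iter 2: z = -1.5671 + 0.4230i, |z|^2 = 2.6348
Iter 3: z = 1.9590 + -0.1637i, |z|^2 = 3.8643
Iter 4: z = 3.4927 + 0.5207i, |z|^2 = 12.4704
Escaped at iteration 4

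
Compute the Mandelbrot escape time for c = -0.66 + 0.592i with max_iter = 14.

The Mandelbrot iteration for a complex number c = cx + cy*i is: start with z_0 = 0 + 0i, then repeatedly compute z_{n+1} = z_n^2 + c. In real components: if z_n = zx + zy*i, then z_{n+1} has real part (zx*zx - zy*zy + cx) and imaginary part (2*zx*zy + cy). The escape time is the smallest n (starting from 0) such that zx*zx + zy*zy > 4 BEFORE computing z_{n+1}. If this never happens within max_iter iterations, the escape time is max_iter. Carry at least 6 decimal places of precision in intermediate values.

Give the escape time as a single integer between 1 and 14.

z_0 = 0 + 0i, c = -0.6600 + 0.5920i
Iter 1: z = -0.6600 + 0.5920i, |z|^2 = 0.7861
Iter 2: z = -0.5749 + -0.1894i, |z|^2 = 0.3664
Iter 3: z = -0.3654 + 0.8098i, |z|^2 = 0.7893
Iter 4: z = -1.1823 + 0.0002i, |z|^2 = 1.3977
Iter 5: z = 0.7377 + 0.5916i, |z|^2 = 0.8942
Iter 6: z = -0.4658 + 1.4649i, |z|^2 = 2.3628
Iter 7: z = -2.5890 + -0.7726i, |z|^2 = 7.2996
Escaped at iteration 7

Answer: 7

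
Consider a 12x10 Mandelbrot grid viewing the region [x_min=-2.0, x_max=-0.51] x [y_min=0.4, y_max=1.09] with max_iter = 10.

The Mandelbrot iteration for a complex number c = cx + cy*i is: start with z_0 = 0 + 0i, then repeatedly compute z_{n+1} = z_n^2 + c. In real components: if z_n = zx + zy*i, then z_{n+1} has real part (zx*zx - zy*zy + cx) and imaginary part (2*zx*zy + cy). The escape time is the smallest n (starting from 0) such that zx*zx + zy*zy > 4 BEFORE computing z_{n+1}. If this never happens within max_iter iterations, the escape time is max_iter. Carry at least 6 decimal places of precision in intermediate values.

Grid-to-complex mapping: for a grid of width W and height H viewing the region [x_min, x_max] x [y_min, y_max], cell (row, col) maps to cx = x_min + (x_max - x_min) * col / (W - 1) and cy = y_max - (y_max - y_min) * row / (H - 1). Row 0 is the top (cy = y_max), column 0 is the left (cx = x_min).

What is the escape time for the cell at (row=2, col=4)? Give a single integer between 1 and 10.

Answer: 3

Derivation:
z_0 = 0 + 0i, c = -1.4582 + 0.9367i
Iter 1: z = -1.4582 + 0.9367i, |z|^2 = 3.0036
Iter 2: z = -0.2092 + -1.7950i, |z|^2 = 3.2658
Iter 3: z = -4.6364 + 1.6878i, |z|^2 = 24.3450
Escaped at iteration 3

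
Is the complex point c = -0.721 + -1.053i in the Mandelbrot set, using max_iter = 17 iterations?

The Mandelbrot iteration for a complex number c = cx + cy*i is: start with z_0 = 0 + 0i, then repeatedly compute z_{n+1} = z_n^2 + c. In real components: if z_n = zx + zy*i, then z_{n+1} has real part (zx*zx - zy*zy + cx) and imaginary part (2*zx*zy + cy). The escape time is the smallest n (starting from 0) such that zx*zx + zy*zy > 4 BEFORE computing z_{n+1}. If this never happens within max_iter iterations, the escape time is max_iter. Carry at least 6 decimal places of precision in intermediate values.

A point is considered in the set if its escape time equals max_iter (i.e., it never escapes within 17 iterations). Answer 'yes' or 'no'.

z_0 = 0 + 0i, c = -0.7210 + -1.0530i
Iter 1: z = -0.7210 + -1.0530i, |z|^2 = 1.6286
Iter 2: z = -1.3100 + 0.4654i, |z|^2 = 1.9326
Iter 3: z = 0.7784 + -2.2724i, |z|^2 = 5.7696
Escaped at iteration 3

Answer: no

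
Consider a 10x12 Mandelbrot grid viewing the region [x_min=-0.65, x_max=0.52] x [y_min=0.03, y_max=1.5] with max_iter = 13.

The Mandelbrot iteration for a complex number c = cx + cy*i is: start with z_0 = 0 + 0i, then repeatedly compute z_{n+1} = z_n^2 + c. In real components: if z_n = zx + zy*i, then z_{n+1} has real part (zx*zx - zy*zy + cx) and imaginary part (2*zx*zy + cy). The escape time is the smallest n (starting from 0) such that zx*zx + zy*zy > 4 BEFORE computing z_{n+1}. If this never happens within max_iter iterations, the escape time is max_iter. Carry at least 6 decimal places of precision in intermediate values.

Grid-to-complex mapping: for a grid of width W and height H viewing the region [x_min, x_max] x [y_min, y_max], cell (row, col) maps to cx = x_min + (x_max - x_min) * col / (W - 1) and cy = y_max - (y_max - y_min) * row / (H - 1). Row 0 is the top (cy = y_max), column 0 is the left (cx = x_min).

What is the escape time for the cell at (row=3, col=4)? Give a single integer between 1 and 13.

Answer: 6

Derivation:
z_0 = 0 + 0i, c = -0.1300 + 1.0991i
Iter 1: z = -0.1300 + 1.0991i, |z|^2 = 1.2249
Iter 2: z = -1.3211 + 0.8133i, |z|^2 = 2.4068
Iter 3: z = 0.9538 + -1.0499i, |z|^2 = 2.0120
Iter 4: z = -0.3225 + -0.9037i, |z|^2 = 0.9207
Iter 5: z = -0.8426 + 1.6820i, |z|^2 = 3.5391
Iter 6: z = -2.2490 + -1.7355i, |z|^2 = 8.0701
Escaped at iteration 6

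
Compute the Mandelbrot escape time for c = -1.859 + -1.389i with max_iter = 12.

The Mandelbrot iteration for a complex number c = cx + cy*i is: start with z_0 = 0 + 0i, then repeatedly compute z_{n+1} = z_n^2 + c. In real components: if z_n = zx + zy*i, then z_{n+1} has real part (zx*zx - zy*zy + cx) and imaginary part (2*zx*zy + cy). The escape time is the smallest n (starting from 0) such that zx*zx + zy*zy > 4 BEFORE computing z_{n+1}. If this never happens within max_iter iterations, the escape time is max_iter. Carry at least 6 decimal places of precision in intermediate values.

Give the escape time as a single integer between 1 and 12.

Answer: 1

Derivation:
z_0 = 0 + 0i, c = -1.8590 + -1.3890i
Iter 1: z = -1.8590 + -1.3890i, |z|^2 = 5.3852
Escaped at iteration 1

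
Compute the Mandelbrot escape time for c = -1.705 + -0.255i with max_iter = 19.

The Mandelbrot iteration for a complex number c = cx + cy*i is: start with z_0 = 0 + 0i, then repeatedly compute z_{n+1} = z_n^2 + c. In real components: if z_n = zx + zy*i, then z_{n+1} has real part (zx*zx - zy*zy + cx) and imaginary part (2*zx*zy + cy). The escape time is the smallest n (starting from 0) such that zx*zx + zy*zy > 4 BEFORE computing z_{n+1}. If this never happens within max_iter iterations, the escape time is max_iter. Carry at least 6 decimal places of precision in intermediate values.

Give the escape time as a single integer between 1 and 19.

z_0 = 0 + 0i, c = -1.7050 + -0.2550i
Iter 1: z = -1.7050 + -0.2550i, |z|^2 = 2.9721
Iter 2: z = 1.1370 + 0.6146i, |z|^2 = 1.6704
Iter 3: z = -0.7899 + 1.1425i, |z|^2 = 1.9292
Iter 4: z = -2.3863 + -2.0599i, |z|^2 = 9.9378
Escaped at iteration 4

Answer: 4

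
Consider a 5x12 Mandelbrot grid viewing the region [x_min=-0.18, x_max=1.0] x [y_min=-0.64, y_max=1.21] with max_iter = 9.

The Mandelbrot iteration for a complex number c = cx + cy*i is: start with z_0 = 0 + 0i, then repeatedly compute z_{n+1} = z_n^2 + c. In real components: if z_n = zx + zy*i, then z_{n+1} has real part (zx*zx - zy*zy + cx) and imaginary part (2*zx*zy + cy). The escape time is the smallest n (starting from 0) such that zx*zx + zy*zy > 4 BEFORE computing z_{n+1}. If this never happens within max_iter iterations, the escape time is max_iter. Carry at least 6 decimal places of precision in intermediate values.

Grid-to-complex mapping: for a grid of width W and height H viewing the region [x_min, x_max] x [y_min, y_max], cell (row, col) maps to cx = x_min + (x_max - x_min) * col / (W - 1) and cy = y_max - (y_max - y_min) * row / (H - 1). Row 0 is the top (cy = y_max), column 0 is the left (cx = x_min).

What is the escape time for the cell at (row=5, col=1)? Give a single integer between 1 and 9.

z_0 = 0 + 0i, c = 0.1150 + 0.3691i
Iter 1: z = 0.1150 + 0.3691i, |z|^2 = 0.1495
Iter 2: z = -0.0080 + 0.4540i, |z|^2 = 0.2062
Iter 3: z = -0.0910 + 0.3618i, |z|^2 = 0.1392
Iter 4: z = -0.0076 + 0.3032i, |z|^2 = 0.0920
Iter 5: z = 0.0231 + 0.3645i, |z|^2 = 0.1334
Iter 6: z = -0.0173 + 0.3859i, |z|^2 = 0.1493
Iter 7: z = -0.0337 + 0.3557i, |z|^2 = 0.1277
Iter 8: z = -0.0104 + 0.3451i, |z|^2 = 0.1192

Answer: 9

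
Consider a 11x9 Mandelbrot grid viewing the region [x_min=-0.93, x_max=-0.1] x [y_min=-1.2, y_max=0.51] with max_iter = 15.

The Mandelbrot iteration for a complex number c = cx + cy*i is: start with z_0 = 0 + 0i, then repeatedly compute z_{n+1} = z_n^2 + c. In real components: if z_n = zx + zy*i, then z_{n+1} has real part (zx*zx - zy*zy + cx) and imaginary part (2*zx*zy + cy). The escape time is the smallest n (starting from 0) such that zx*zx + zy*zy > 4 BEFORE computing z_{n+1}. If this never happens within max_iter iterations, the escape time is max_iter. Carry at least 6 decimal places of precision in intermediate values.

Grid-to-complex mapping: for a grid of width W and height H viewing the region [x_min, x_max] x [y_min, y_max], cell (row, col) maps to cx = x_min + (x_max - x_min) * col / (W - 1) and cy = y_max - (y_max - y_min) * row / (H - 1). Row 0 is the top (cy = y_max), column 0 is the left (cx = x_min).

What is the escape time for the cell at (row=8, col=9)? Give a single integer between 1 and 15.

z_0 = 0 + 0i, c = -0.1830 + -1.2000i
Iter 1: z = -0.1830 + -1.2000i, |z|^2 = 1.4735
Iter 2: z = -1.5895 + -0.7608i, |z|^2 = 3.1054
Iter 3: z = 1.7647 + 1.2186i, |z|^2 = 4.5993
Escaped at iteration 3

Answer: 3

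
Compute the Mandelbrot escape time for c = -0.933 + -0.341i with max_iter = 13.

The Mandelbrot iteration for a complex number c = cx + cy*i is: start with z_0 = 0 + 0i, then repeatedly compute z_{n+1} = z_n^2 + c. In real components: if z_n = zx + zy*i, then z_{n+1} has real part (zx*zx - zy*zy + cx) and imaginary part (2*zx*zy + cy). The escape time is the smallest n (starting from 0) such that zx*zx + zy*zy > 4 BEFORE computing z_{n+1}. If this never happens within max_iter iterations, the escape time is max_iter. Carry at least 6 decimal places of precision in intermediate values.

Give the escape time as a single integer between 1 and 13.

Answer: 9

Derivation:
z_0 = 0 + 0i, c = -0.9330 + -0.3410i
Iter 1: z = -0.9330 + -0.3410i, |z|^2 = 0.9868
Iter 2: z = -0.1788 + 0.2953i, |z|^2 = 0.1192
Iter 3: z = -0.9882 + -0.4466i, |z|^2 = 1.1761
Iter 4: z = -0.1558 + 0.5417i, |z|^2 = 0.3177
Iter 5: z = -1.2021 + -0.5098i, |z|^2 = 1.7051
Iter 6: z = 0.2522 + 0.8848i, |z|^2 = 0.8464
Iter 7: z = -1.6522 + 0.1053i, |z|^2 = 2.7408
Iter 8: z = 1.7856 + -0.6890i, |z|^2 = 3.6633
Iter 9: z = 1.7808 + -2.8017i, |z|^2 = 11.0206
Escaped at iteration 9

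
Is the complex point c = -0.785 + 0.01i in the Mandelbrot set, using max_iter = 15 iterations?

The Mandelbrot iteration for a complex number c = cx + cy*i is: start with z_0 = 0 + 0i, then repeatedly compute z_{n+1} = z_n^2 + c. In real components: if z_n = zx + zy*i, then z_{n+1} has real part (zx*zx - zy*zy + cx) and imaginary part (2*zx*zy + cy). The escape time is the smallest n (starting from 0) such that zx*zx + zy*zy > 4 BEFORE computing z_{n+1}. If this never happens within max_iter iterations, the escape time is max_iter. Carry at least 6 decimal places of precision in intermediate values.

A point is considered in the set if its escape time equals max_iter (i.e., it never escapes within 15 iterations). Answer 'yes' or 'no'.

Answer: yes

Derivation:
z_0 = 0 + 0i, c = -0.7850 + 0.0100i
Iter 1: z = -0.7850 + 0.0100i, |z|^2 = 0.6163
Iter 2: z = -0.1689 + -0.0057i, |z|^2 = 0.0286
Iter 3: z = -0.7565 + 0.0119i, |z|^2 = 0.5725
Iter 4: z = -0.2128 + -0.0080i, |z|^2 = 0.0454
Iter 5: z = -0.7398 + 0.0134i, |z|^2 = 0.5474
Iter 6: z = -0.2379 + -0.0099i, |z|^2 = 0.0567
Iter 7: z = -0.7285 + 0.0147i, |z|^2 = 0.5309
Iter 8: z = -0.2545 + -0.0114i, |z|^2 = 0.0649
Iter 9: z = -0.7204 + 0.0158i, |z|^2 = 0.5192
Iter 10: z = -0.2663 + -0.0128i, |z|^2 = 0.0711
Iter 11: z = -0.7142 + 0.0168i, |z|^2 = 0.5104
Iter 12: z = -0.2752 + -0.0140i, |z|^2 = 0.0759
Iter 13: z = -0.7095 + 0.0177i, |z|^2 = 0.5037
Iter 14: z = -0.2820 + -0.0151i, |z|^2 = 0.0797
Did not escape in 15 iterations → in set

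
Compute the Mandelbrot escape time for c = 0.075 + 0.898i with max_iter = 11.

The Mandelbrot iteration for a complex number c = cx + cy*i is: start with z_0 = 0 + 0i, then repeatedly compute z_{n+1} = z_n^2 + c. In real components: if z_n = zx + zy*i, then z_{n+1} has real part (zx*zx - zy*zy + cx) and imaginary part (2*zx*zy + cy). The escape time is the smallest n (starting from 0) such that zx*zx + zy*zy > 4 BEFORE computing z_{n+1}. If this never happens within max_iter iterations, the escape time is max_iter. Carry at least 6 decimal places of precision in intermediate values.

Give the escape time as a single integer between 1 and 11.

z_0 = 0 + 0i, c = 0.0750 + 0.8980i
Iter 1: z = 0.0750 + 0.8980i, |z|^2 = 0.8120
Iter 2: z = -0.7258 + 1.0327i, |z|^2 = 1.5932
Iter 3: z = -0.4647 + -0.6010i, |z|^2 = 0.5772
Iter 4: z = -0.0703 + 1.4566i, |z|^2 = 2.1266
Iter 5: z = -2.0418 + 0.6933i, |z|^2 = 4.6495
Escaped at iteration 5

Answer: 5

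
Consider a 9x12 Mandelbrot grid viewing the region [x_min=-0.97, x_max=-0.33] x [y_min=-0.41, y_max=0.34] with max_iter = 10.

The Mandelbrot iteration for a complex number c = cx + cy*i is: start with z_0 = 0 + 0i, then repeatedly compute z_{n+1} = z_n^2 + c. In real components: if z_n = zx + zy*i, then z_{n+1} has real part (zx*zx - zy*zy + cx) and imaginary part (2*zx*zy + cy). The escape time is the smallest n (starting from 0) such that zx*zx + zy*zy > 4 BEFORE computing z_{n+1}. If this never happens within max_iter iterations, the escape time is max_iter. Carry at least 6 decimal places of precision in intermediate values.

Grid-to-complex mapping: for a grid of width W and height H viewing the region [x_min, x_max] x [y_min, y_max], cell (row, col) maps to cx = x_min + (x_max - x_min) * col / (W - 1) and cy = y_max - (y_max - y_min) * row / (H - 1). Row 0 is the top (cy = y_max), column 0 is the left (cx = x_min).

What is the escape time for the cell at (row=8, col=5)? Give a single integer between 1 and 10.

z_0 = 0 + 0i, c = -0.5700 + -0.2055i
Iter 1: z = -0.5700 + -0.2055i, |z|^2 = 0.3671
Iter 2: z = -0.2873 + 0.0288i, |z|^2 = 0.0834
Iter 3: z = -0.4883 + -0.2220i, |z|^2 = 0.2877
Iter 4: z = -0.3809 + 0.0113i, |z|^2 = 0.1452
Iter 5: z = -0.4251 + -0.2141i, |z|^2 = 0.2265
Iter 6: z = -0.4351 + -0.0235i, |z|^2 = 0.1899
Iter 7: z = -0.3812 + -0.1850i, |z|^2 = 0.1796
Iter 8: z = -0.4589 + -0.0644i, |z|^2 = 0.2148
Iter 9: z = -0.3635 + -0.1464i, |z|^2 = 0.1536

Answer: 10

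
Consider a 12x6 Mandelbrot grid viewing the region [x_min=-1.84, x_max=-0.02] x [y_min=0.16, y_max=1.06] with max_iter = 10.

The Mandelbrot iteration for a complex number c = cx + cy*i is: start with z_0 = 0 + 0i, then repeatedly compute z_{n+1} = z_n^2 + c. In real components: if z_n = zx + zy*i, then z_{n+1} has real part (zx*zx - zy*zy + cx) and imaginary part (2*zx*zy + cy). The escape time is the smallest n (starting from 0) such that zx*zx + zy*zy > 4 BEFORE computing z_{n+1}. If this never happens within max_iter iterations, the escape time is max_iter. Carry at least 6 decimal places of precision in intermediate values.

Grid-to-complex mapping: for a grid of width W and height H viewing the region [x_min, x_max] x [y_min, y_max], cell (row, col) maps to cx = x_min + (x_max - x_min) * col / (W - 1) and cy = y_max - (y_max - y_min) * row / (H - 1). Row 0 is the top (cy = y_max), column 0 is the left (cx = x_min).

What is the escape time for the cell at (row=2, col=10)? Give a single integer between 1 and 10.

z_0 = 0 + 0i, c = -0.1855 + 0.7000i
Iter 1: z = -0.1855 + 0.7000i, |z|^2 = 0.5244
Iter 2: z = -0.6411 + 0.4404i, |z|^2 = 0.6049
Iter 3: z = 0.0316 + 0.1354i, |z|^2 = 0.0193
Iter 4: z = -0.2028 + 0.7086i, |z|^2 = 0.5432
Iter 5: z = -0.6464 + 0.4126i, |z|^2 = 0.5881
Iter 6: z = 0.0621 + 0.1666i, |z|^2 = 0.0316
Iter 7: z = -0.2093 + 0.7207i, |z|^2 = 0.5632
Iter 8: z = -0.6610 + 0.3983i, |z|^2 = 0.5955
Iter 9: z = 0.0929 + 0.1735i, |z|^2 = 0.0387

Answer: 10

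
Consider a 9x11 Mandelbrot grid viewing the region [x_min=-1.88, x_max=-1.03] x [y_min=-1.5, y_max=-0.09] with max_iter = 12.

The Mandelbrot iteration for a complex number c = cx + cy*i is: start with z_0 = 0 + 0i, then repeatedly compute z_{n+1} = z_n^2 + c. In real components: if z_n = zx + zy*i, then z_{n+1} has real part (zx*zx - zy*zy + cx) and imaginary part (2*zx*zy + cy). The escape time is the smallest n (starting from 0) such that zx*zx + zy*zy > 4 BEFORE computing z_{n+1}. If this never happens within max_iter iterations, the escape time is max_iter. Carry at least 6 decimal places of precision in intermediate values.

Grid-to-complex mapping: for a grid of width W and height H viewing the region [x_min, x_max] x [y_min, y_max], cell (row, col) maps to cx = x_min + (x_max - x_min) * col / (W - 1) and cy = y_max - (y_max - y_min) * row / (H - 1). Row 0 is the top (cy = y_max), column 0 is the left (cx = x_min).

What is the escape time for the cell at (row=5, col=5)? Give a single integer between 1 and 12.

Answer: 3

Derivation:
z_0 = 0 + 0i, c = -1.3487 + -0.7950i
Iter 1: z = -1.3487 + -0.7950i, |z|^2 = 2.4512
Iter 2: z = -0.1616 + 1.3495i, |z|^2 = 1.8473
Iter 3: z = -3.1438 + -1.2313i, |z|^2 = 11.3996
Escaped at iteration 3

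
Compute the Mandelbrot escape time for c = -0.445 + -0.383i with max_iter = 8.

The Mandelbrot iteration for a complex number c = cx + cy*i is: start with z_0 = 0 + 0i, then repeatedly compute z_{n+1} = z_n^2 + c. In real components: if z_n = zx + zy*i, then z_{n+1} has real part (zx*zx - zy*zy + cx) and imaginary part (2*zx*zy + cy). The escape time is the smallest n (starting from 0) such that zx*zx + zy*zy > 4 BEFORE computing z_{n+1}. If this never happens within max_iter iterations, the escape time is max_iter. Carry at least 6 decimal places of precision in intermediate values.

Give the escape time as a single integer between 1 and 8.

z_0 = 0 + 0i, c = -0.4450 + -0.3830i
Iter 1: z = -0.4450 + -0.3830i, |z|^2 = 0.3447
Iter 2: z = -0.3937 + -0.0421i, |z|^2 = 0.1567
Iter 3: z = -0.2918 + -0.3498i, |z|^2 = 0.2075
Iter 4: z = -0.4822 + -0.1788i, |z|^2 = 0.2645
Iter 5: z = -0.2444 + -0.2105i, |z|^2 = 0.1041
Iter 6: z = -0.4296 + -0.2801i, |z|^2 = 0.2630
Iter 7: z = -0.3389 + -0.1424i, |z|^2 = 0.1351

Answer: 8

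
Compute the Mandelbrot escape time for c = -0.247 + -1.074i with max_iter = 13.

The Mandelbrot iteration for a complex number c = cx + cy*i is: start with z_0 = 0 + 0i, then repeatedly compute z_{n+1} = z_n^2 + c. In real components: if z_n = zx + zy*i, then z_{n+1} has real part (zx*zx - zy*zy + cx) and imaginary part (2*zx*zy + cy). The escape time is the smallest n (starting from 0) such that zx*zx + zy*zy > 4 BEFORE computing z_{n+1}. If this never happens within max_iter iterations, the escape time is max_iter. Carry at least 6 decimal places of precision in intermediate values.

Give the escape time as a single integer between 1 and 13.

Answer: 6

Derivation:
z_0 = 0 + 0i, c = -0.2470 + -1.0740i
Iter 1: z = -0.2470 + -1.0740i, |z|^2 = 1.2145
Iter 2: z = -1.3395 + -0.5434i, |z|^2 = 2.0895
Iter 3: z = 1.2518 + 0.3819i, |z|^2 = 1.7129
Iter 4: z = 1.1743 + -0.1180i, |z|^2 = 1.3929
Iter 5: z = 1.1181 + -1.3511i, |z|^2 = 3.0754
Iter 6: z = -0.8223 + -4.0951i, |z|^2 = 17.4461
Escaped at iteration 6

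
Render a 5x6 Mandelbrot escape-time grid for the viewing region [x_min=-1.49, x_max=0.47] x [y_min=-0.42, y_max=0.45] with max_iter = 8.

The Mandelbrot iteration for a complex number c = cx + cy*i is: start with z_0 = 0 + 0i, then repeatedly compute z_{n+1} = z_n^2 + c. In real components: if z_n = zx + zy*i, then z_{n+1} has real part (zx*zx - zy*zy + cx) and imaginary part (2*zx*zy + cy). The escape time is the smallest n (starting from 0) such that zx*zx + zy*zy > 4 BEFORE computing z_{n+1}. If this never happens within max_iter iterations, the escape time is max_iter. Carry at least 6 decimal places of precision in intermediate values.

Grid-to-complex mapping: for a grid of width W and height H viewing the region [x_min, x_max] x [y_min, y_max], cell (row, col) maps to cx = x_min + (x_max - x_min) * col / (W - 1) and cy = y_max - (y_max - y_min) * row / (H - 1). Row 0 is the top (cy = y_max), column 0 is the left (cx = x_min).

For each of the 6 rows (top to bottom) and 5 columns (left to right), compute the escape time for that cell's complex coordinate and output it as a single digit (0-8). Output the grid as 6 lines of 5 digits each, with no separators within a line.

(row=0, col=0): c = -1.4900 + 0.4500i → escape time 3
(row=0, col=1): c = -1.0000 + 0.4500i → escape time 5
(row=0, col=2): c = -0.5100 + 0.4500i → escape time 8
(row=0, col=3): c = -0.0200 + 0.4500i → escape time 8
(row=0, col=4): c = 0.4700 + 0.4500i → escape time 6
(row=1, col=0): c = -1.4900 + 0.2760i → escape time 5
(row=1, col=1): c = -1.0000 + 0.2760i → escape time 8
(row=1, col=2): c = -0.5100 + 0.2760i → escape time 8
(row=1, col=3): c = -0.0200 + 0.2760i → escape time 8
(row=1, col=4): c = 0.4700 + 0.2760i → escape time 6
(row=2, col=0): c = -1.4900 + 0.1020i → escape time 7
(row=2, col=1): c = -1.0000 + 0.1020i → escape time 8
(row=2, col=2): c = -0.5100 + 0.1020i → escape time 8
(row=2, col=3): c = -0.0200 + 0.1020i → escape time 8
(row=2, col=4): c = 0.4700 + 0.1020i → escape time 5
(row=3, col=0): c = -1.4900 + -0.0720i → escape time 7
(row=3, col=1): c = -1.0000 + -0.0720i → escape time 8
(row=3, col=2): c = -0.5100 + -0.0720i → escape time 8
(row=3, col=3): c = -0.0200 + -0.0720i → escape time 8
(row=3, col=4): c = 0.4700 + -0.0720i → escape time 5
(row=4, col=0): c = -1.4900 + -0.2460i → escape time 5
(row=4, col=1): c = -1.0000 + -0.2460i → escape time 8
(row=4, col=2): c = -0.5100 + -0.2460i → escape time 8
(row=4, col=3): c = -0.0200 + -0.2460i → escape time 8
(row=4, col=4): c = 0.4700 + -0.2460i → escape time 6
(row=5, col=0): c = -1.4900 + -0.4200i → escape time 4
(row=5, col=1): c = -1.0000 + -0.4200i → escape time 6
(row=5, col=2): c = -0.5100 + -0.4200i → escape time 8
(row=5, col=3): c = -0.0200 + -0.4200i → escape time 8
(row=5, col=4): c = 0.4700 + -0.4200i → escape time 6

Answer: 35886
58886
78885
78885
58886
46886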